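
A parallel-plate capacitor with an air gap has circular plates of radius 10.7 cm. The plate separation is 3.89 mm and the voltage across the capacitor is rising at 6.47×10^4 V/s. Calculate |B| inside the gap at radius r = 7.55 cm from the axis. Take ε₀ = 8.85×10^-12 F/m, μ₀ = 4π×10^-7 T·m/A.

6.98×10^-12 T

With E = V/d, dE/dt = 1.663×10^7 V/(m·s) and πR² = 0.03597 m², giving I_d = ε₀ πR² dE/dt = 5.294×10^-6 A.
For r < R the Ampère–Maxwell law gives B(2πr) = μ₀ I_d (r²/R²), so B = μ₀ I_d r/(2πR²) = (4π×10^-7)(5.294×10^-6)(0.0755)/(2π·0.107²) = 6.98×10^-12 T.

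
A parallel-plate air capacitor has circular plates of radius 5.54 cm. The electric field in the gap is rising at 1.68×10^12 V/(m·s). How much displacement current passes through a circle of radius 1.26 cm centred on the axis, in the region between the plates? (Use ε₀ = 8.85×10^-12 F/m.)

I_d = ε₀ dΦ_E/dt = ε₀ πR² (dE/dt) = (8.85×10^-12)(9.642×10^-3)(1.68×10^12) = 0.1434 A through the full plate area.
Through an area πr² the displacement current is I_d·(πr²/πR²) = I_d (r/R)² = 7.42×10^-3 A.

7.42×10^-3 A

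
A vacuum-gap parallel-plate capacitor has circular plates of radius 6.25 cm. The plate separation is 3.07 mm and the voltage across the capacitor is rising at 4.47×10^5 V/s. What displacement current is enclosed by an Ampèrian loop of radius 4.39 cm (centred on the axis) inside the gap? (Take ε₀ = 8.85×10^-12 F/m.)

I_d = C dV/dt with C = ε₀πR²/d = 3.537×10^-11 F, so I_d = (3.537×10^-11)(4.47×10^5) = 1.581×10^-5 A.
Through an area πr² the displacement current is I_d·(πr²/πR²) = I_d (r/R)² = 7.80×10^-6 A.

7.80×10^-6 A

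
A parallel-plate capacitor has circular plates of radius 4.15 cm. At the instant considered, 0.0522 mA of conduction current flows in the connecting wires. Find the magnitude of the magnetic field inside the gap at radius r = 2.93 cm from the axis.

Between the plates the displacement current equals the wire current: I_d = 0.0522 mA = 5.22×10^-5 A.
∮B·dl = μ₀ I_d,enc with I_d,enc = I_d r²/R² = 2.602×10^-5 A; so B = μ₀ I_d,enc/(2πr) = 1.78×10^-10 T.

1.78×10^-10 T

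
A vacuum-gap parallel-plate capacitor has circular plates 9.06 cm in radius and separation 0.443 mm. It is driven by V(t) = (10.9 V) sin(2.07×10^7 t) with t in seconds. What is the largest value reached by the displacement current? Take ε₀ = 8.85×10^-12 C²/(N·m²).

C = ε₀A/d = (8.85×10^-12)(0.02579)/(4.43×10^-4) = 5.152×10^-10 F; ω = 2.07×10^7 rad/s.
I_d = C dV/dt, so |I_d|_max = C V₀ ω = (5.152×10^-10)(10.9)(2.07×10^7) = 0.116 A.

0.116 A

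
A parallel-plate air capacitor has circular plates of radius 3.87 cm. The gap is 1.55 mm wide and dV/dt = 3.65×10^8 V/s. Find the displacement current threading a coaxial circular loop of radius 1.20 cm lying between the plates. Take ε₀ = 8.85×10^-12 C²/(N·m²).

I_d = C dV/dt with C = ε₀πR²/d = 2.686×10^-11 F, so I_d = (2.686×10^-11)(3.65×10^8) = 9.804×10^-3 A.
Since J_d is uniform, the enclosed fraction is (r/R)² = 0.09615, giving I_d,enc = 9.43×10^-4 A.

9.43×10^-4 A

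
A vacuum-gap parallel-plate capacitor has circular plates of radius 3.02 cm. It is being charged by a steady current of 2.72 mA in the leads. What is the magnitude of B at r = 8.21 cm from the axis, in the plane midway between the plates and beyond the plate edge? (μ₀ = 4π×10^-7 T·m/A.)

6.63×10^-9 T

Between the plates the displacement current equals the wire current: I_d = 2.72 mA = 2.72×10^-3 A.
With r > R the enclosed displacement current is the full I_d; B = μ₀ I_d / (2πr) = 6.63×10^-9 T.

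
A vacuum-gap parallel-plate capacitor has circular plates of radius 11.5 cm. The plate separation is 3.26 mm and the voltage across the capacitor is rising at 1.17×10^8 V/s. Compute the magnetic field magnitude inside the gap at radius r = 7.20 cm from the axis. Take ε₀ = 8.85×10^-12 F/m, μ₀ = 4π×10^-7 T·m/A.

1.44×10^-8 T

With E = V/d, dE/dt = 3.589×10^10 V/(m·s) and πR² = 0.04155 m², giving I_d = ε₀ πR² dE/dt = 0.01320 A.
An Ampèrian loop of radius r encloses a fraction (r/R)² of I_d. Then B·2πr = μ₀ I_d (r/R)², giving B = μ₀ I_d r/(2πR²) = 1.44×10^-8 T.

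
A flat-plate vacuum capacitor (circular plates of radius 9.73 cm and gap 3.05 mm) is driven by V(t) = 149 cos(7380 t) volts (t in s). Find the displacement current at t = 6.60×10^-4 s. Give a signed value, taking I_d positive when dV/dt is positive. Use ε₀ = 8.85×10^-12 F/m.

9.37×10^-5 A

dV/dt = (149)(7380)·−sin(4.8708) = 1.086×10^6 V/s.
I_d = C dV/dt with C = ε₀A/d = (8.85×10^-12)(0.02974)/(3.05×10^-3) = 8.629×10^-11 F, so I_d = (8.629×10^-11)(1.086×10^6) = 9.37×10^-5 A.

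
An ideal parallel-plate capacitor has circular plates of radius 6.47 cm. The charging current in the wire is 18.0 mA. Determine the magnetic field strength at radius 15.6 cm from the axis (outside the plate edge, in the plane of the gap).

2.31×10^-8 T

By continuity the displacement current in the gap matches the conduction current: I_d = 0.0180 A.
With r > R the enclosed displacement current is the full I_d; B = μ₀ I_d / (2πr) = 2.31×10^-8 T.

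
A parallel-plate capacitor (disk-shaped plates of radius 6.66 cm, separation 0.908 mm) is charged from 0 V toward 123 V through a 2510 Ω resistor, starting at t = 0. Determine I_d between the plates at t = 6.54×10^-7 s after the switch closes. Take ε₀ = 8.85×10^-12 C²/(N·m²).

7.20×10^-3 A

C = ε₀A/d = (8.85×10^-12)(0.01393)/(9.08×10^-4) = 1.358×10^-10 F, so τ = RC = 3.409×10^-7 s.
The conduction current is I(t) = (V₀/R) e^(−t/τ), and the displacement current between the plates equals it.
t/τ = 1.918; I_d = (123/2510) · e^(−1.918) = (0.04900)(0.1469) = 7.20×10^-3 A.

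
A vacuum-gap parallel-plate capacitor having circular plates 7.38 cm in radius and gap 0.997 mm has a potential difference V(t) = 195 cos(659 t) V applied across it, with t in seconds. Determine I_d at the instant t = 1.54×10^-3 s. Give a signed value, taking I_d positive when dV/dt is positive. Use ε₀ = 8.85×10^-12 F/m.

dV/dt = (195)(659)·−sin(1.01486) = -1.092×10^5 V/s.
I_d = C dV/dt with C = ε₀A/d = (8.85×10^-12)(0.01711)/(9.97×10^-4) = 1.519×10^-10 F, so I_d = (1.519×10^-10)(-1.092×10^5) = -1.66×10^-5 A.

-1.66×10^-5 A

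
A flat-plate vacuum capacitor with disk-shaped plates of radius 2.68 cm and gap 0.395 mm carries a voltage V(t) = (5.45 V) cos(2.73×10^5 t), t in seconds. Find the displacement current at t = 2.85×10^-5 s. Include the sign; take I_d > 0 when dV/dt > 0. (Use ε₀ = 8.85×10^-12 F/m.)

C = ε₀A/d = (8.85×10^-12)(2.256×10^-3)/(3.95×10^-4) = 5.055×10^-11 F. dV/dt = V₀ω·−sin(ωt); at ωt = 7.7805 rad this factor is -0.9973.
I_d = C dV/dt = (5.055×10^-11)(5.45)(2.73×10^5)(-0.9973) = -7.50×10^-5 A.

-7.50×10^-5 A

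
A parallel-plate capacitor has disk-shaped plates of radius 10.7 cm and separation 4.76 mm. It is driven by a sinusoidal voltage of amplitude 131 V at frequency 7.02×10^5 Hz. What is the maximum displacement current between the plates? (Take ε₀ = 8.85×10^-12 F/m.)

(dE/dt)_max = V₀ω/d = 1.214×10^11 V/(m·s); ω = 2πf = 4.411×10^6 rad/s.
I_d,max = ε₀ A (dE/dt)_max = (8.85×10^-12)(0.03597)(1.214×10^11) = 0.0386 A.

0.0386 A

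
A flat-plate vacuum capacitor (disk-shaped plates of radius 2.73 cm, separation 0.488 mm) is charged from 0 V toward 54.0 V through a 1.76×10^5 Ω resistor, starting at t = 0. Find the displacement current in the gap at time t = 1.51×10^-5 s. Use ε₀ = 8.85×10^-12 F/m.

4.07×10^-5 A

C = ε₀A/d = (8.85×10^-12)(2.341×10^-3)/(4.88×10^-4) = 4.245×10^-11 F and τ = RC = 7.471×10^-6 s. I_d in the gap equals the RC charging current.
I_d(t) = (V₀/R) e^(−t/τ) = 3.068×10^-4 · e^(−2.021) = 4.07×10^-5 A.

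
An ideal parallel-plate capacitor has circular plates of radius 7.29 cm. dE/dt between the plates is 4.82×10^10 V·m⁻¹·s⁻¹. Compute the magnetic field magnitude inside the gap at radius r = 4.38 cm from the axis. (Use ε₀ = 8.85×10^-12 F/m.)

1.17×10^-8 T

Total displacement current: I_d = ε₀(πR²)(dE/dt) = (8.85×10^-12)(0.01670)(4.82×10^10) = 7.124×10^-3 A.
An Ampèrian loop of radius r encloses a fraction (r/R)² of I_d. Then B·2πr = μ₀ I_d (r/R)², giving B = μ₀ I_d r/(2πR²) = 1.17×10^-8 T.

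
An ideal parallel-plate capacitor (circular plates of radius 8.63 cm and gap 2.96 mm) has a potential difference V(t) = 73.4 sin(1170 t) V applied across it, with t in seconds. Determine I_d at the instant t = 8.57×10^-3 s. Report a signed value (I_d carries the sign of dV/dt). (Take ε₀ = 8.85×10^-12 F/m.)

C = ε₀A/d = (8.85×10^-12)(0.02340)/(2.96×10^-3) = 6.996×10^-11 F. dV/dt = V₀ω·cos(ωt); at ωt = 10.0269 rad this factor is -0.8241.
I_d = C dV/dt = (6.996×10^-11)(73.4)(1170)(-0.8241) = -4.95×10^-6 A.

-4.95×10^-6 A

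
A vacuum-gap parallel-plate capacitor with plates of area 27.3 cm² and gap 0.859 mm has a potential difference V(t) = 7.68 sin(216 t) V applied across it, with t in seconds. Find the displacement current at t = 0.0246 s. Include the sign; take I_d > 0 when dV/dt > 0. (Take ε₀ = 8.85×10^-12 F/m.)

2.64×10^-8 A

dE/dt = (V₀ω/d)·cos(ωt) with ωt = 5.3136 rad: (7.68)(216)(0.5656)/(8.59×10^-4) = 1.092×10^6 V/(m·s).
I_d = ε₀ A dE/dt = (8.85×10^-12)(2.73×10^-3)(1.092×10^6) = 2.64×10^-8 A.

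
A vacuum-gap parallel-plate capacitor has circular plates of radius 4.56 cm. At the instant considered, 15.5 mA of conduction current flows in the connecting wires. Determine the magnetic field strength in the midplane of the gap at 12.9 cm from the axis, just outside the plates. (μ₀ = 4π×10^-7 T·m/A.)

2.40×10^-8 T

Between the plates the displacement current equals the wire current: I_d = 15.5 mA = 0.0155 A.
For r ≥ R the full I_d is enclosed: B = μ₀ I_d/(2πr) = (4π×10^-7)(0.0155)/(2π·0.129) = 2.40×10^-8 T.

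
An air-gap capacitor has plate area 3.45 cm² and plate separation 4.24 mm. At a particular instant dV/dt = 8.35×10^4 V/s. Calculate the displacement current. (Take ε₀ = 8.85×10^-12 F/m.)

6.01×10^-8 A

E = V/d so dE/dt = (dV/dt)/d = 1.969×10^7 V/(m·s), and I_d = ε₀ A dE/dt = (8.85×10^-12)(3.45×10^-4)(1.969×10^7) = 6.01×10^-8 A.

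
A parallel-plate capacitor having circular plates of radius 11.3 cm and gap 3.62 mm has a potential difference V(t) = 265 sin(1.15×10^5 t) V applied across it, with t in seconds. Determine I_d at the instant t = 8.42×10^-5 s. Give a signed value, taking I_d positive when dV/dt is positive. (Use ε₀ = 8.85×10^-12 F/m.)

dE/dt = (V₀ω/d)·cos(ωt) with ωt = 9.683 rad: (265)(1.15×10^5)(-0.9668)/(3.62×10^-3) = -8.139×10^9 V/(m·s).
I_d = ε₀ A dE/dt = (8.85×10^-12)(0.04011)(-8.139×10^9) = -2.89×10^-3 A.

-2.89×10^-3 A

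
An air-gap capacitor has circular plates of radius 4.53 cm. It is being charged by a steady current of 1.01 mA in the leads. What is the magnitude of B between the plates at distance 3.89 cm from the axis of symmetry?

No conduction current crosses the gap, so I_d there equals the 1.01×10^-3 A in the leads.
For r < R the Ampère–Maxwell law gives B(2πr) = μ₀ I_d (r²/R²), so B = μ₀ I_d r/(2πR²) = (4π×10^-7)(1.01×10^-3)(0.0389)/(2π·0.0453²) = 3.83×10^-9 T.

3.83×10^-9 T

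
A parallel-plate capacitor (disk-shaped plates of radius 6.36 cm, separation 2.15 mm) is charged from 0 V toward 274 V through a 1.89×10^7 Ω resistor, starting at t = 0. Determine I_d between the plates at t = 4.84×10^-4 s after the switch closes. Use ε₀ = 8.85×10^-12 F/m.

8.89×10^-6 A

C = ε₀A/d = (8.85×10^-12)(0.01271)/(2.15×10^-3) = 5.232×10^-11 F and τ = RC = 9.888×10^-4 s. I_d in the gap equals the RC charging current.
I_d(t) = (V₀/R) e^(−t/τ) = 1.450×10^-5 · e^(−0.4895) = 8.89×10^-6 A.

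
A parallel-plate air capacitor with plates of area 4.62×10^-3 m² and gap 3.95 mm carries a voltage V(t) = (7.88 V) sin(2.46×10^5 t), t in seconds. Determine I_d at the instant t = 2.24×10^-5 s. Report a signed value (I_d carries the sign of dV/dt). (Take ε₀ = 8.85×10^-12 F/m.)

1.44×10^-5 A

dV/dt = (7.88)(2.46×10^5)·cos(5.5104) = 1.388×10^6 V/s.
I_d = C dV/dt with C = ε₀A/d = (8.85×10^-12)(4.62×10^-3)/(3.95×10^-3) = 1.035×10^-11 F, so I_d = (1.035×10^-11)(1.388×10^6) = 1.44×10^-5 A.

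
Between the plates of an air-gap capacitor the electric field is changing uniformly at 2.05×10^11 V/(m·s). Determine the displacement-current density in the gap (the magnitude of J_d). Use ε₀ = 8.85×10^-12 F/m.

The displacement-current density is ε₀ ∂E/∂t = (8.85×10^-12)(2.05×10^11) = 1.81 A/m².

1.81 A/m²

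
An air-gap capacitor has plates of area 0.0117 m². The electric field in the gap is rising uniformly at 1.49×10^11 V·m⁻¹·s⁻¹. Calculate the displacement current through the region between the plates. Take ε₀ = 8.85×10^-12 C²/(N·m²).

0.0154 A

With a uniform field, Φ_E = EA, so I_d = ε₀ A dE/dt = 0.0154 A.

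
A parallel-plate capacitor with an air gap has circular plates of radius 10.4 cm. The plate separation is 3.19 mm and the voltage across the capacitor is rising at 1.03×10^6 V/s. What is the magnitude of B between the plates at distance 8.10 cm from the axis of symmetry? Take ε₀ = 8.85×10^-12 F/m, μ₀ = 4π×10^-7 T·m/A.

1.45×10^-10 T

With E = V/d, dE/dt = 3.229×10^8 V/(m·s) and πR² = 0.03398 m², giving I_d = ε₀ πR² dE/dt = 9.710×10^-5 A.
An Ampèrian loop of radius r encloses a fraction (r/R)² of I_d. Then B·2πr = μ₀ I_d (r/R)², giving B = μ₀ I_d r/(2πR²) = 1.45×10^-10 T.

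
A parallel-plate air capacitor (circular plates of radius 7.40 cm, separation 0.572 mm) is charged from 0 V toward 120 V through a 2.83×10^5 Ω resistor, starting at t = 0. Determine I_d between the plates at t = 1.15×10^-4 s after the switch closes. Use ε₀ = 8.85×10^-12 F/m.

9.21×10^-5 A

C = ε₀A/d = (8.85×10^-12)(0.01720)/(5.72×10^-4) = 2.661×10^-10 F, so τ = RC = 7.531×10^-5 s.
The conduction current is I(t) = (V₀/R) e^(−t/τ), and the displacement current between the plates equals it.
t/τ = 1.527; I_d = (120/2.83×10^5) · e^(−1.527) = (4.240×10^-4)(0.2172) = 9.21×10^-5 A.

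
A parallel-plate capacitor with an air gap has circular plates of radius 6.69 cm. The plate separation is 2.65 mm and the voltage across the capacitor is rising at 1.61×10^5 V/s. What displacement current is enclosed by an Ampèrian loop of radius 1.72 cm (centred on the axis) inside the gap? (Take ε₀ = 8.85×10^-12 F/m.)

With E = V/d, dE/dt = 6.075×10^7 V/(m·s) and πR² = 0.01406 m², giving I_d = ε₀ πR² dE/dt = 7.559×10^-6 A.
Through an area πr² the displacement current is I_d·(πr²/πR²) = I_d (r/R)² = 5.00×10^-7 A.

5.00×10^-7 A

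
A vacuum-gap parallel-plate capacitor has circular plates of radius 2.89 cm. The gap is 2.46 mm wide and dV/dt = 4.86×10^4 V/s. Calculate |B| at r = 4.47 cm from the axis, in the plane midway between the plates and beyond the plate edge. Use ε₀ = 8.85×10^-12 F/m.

I_d = C dV/dt with C = ε₀πR²/d = 9.440×10^-12 F, so I_d = (9.440×10^-12)(4.86×10^4) = 4.588×10^-7 A.
With r > R the enclosed displacement current is the full I_d; B = μ₀ I_d / (2πr) = 2.05×10^-12 T.

2.05×10^-12 T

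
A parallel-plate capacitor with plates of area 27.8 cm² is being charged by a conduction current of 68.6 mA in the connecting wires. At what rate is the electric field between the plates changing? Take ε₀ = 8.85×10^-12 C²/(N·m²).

2.79×10^12 V/(m·s)

Charge continuity gives I_d = I = 0.0686 A between the plates.
Since I_d = ε₀ A dE/dt, dE/dt = I_d/(ε₀A) = (0.0686)/((8.85×10^-12)(2.78×10^-3)) = 2.79×10^12 V/(m·s).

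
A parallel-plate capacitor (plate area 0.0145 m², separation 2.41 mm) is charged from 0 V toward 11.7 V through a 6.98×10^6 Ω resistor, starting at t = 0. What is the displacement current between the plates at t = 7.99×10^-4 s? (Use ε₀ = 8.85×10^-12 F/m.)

1.95×10^-7 A

C = ε₀A/d = (8.85×10^-12)(0.0145)/(2.41×10^-3) = 5.325×10^-11 F, so τ = RC = 3.717×10^-4 s.
The conduction current is I(t) = (V₀/R) e^(−t/τ), and the displacement current between the plates equals it.
t/τ = 2.150; I_d = (11.7/6.98×10^6) · e^(−2.150) = (1.676×10^-6)(0.1165) = 1.95×10^-7 A.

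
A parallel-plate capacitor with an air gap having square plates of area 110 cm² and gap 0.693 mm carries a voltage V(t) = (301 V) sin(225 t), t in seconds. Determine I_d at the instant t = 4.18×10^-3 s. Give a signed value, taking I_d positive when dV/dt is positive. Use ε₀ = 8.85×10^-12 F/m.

5.61×10^-6 A

dV/dt = (301)(225)·cos(0.9405) = 3.992×10^4 V/s.
I_d = C dV/dt with C = ε₀A/d = (8.85×10^-12)(0.0110)/(6.93×10^-4) = 1.405×10^-10 F, so I_d = (1.405×10^-10)(3.992×10^4) = 5.61×10^-6 A.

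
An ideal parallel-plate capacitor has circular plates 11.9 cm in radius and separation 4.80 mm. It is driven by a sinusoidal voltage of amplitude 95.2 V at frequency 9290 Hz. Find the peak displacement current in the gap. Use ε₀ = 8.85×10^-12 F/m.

C = ε₀A/d = (8.85×10^-12)(0.04449)/(4.80×10^-3) = 8.203×10^-11 F; ω = 2πf = 5.837×10^4 rad/s.
I_d = C dV/dt, so |I_d|_max = C V₀ ω = (8.203×10^-11)(95.2)(5.837×10^4) = 4.56×10^-4 A.

4.56×10^-4 A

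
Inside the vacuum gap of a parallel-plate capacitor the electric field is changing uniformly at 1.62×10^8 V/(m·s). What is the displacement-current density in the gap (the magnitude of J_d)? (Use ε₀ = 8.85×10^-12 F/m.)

1.43×10^-3 A/m²

The displacement-current density is ε₀ ∂E/∂t = (8.85×10^-12)(1.62×10^8) = 1.43×10^-3 A/m².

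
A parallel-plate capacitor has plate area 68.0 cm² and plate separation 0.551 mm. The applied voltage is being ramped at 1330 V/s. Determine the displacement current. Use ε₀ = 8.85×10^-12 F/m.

The displacement current equals the charging current C dV/dt. With C = ε₀A/d = (8.85×10^-12)(6.80×10^-3)/(5.51×10^-4) = 1.092×10^-10 F, I_d = (1.092×10^-10)(1330) = 1.45×10^-7 A.

1.45×10^-7 A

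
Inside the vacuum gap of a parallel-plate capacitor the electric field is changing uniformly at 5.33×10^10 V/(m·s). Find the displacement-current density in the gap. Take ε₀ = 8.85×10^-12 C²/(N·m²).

J_d = ε₀ dE/dt = (8.85×10^-12)(5.33×10^10) = 0.472 A/m².

0.472 A/m²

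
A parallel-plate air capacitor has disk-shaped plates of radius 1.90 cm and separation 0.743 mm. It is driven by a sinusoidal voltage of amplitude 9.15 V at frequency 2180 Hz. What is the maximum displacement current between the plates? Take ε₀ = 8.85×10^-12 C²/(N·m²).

1.69×10^-6 A

(dE/dt)_max = V₀ω/d = 1.687×10^8 V/(m·s); ω = 2πf = 1.370×10^4 rad/s.
I_d,max = ε₀ A (dE/dt)_max = (8.85×10^-12)(1.134×10^-3)(1.687×10^8) = 1.69×10^-6 A.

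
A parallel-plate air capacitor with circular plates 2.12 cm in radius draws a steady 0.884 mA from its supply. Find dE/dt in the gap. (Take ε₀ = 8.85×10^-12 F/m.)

Charge continuity gives I_d = I = 8.84×10^-4 A between the plates.
Since I_d = ε₀ A dE/dt, dE/dt = I_d/(ε₀A) = (8.84×10^-4)/((8.85×10^-12)(1.412×10^-3)) = 7.07×10^10 V/(m·s).

7.07×10^10 V/(m·s)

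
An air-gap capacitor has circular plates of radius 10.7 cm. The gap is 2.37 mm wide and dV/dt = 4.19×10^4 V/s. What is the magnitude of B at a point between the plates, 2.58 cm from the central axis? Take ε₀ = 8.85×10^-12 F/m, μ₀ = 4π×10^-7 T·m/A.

2.54×10^-12 T

With E = V/d, dE/dt = 1.768×10^7 V/(m·s) and πR² = 0.03597 m², giving I_d = ε₀ πR² dE/dt = 5.628×10^-6 A.
For r < R the Ampère–Maxwell law gives B(2πr) = μ₀ I_d (r²/R²), so B = μ₀ I_d r/(2πR²) = (4π×10^-7)(5.628×10^-6)(0.0258)/(2π·0.107²) = 2.54×10^-12 T.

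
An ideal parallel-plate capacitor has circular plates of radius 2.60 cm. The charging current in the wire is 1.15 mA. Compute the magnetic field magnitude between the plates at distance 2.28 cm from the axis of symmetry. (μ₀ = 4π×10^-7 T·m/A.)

No conduction current crosses the gap, so I_d there equals the 1.15×10^-3 A in the leads.
∮B·dl = μ₀ I_d,enc with I_d,enc = I_d r²/R² = 8.843×10^-4 A; so B = μ₀ I_d,enc/(2πr) = 7.76×10^-9 T.

7.76×10^-9 T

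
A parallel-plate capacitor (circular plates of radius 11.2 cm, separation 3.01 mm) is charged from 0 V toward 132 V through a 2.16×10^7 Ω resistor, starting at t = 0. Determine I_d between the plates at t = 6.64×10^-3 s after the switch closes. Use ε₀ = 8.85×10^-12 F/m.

With C = ε₀A/d = (8.85×10^-12)(0.03941)/(3.01×10^-3) = 1.159×10^-10 F, the time constant is τ = RC = 2.503×10^-3 s, so t/τ = 2.653 and e^(−t/τ) = 0.07044.
I_d = I_cond = (V₀/R) e^(−t/τ) = (6.111×10^-6)(0.07044) = 4.30×10^-7 A.

4.30×10^-7 A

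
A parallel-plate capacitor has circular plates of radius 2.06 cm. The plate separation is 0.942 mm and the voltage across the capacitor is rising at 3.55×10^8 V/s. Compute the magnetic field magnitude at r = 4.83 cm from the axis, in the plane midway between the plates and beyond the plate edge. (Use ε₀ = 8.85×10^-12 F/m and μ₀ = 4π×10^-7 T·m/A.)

dE/dt = (dV/dt)/d = 3.769×10^11 V/(m·s); I_d = ε₀(πR²)(dE/dt) = (8.85×10^-12)(1.333×10^-3)(3.769×10^11) = 4.446×10^-3 A.
For r ≥ R the full I_d is enclosed: B = μ₀ I_d/(2πr) = (4π×10^-7)(4.446×10^-3)/(2π·0.0483) = 1.84×10^-8 T.

1.84×10^-8 T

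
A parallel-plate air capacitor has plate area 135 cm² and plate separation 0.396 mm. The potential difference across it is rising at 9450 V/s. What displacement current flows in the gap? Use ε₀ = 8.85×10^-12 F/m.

2.85×10^-6 A

The field between the plates is E = V/d, so dE/dt = (9450)/(3.96×10^-4 m) = 2.386×10^7 V/(m·s).
I_d = ε₀ A (dE/dt) = (8.85×10^-12)(0.0135)(2.386×10^7) = 2.85×10^-6 A.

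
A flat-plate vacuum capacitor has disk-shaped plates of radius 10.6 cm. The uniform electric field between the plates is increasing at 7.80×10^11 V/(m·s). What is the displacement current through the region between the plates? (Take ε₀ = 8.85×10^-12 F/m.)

0.244 A

With a uniform field, Φ_E = EA, so I_d = ε₀ A dE/dt = 0.244 A.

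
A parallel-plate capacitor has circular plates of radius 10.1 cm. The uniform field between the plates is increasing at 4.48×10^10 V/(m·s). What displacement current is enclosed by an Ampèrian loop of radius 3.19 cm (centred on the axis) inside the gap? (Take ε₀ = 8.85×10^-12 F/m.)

1.27×10^-3 A

Through the whole plate area (πR² = 0.03205 m²), I_d = ε₀ πR² dE/dt = 0.01271 A.
Since J_d is uniform, the enclosed fraction is (r/R)² = 0.09976, giving I_d,enc = 1.27×10^-3 A.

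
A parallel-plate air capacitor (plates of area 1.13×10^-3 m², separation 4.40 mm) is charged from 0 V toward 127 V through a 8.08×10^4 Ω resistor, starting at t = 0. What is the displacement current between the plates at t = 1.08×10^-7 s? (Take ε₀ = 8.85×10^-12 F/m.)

8.73×10^-4 A

With C = ε₀A/d = (8.85×10^-12)(1.13×10^-3)/(4.40×10^-3) = 2.273×10^-12 F, the time constant is τ = RC = 1.837×10^-7 s, so t/τ = 0.5879 and e^(−t/τ) = 0.5555.
I_d = I_cond = (V₀/R) e^(−t/τ) = (1.572×10^-3)(0.5555) = 8.73×10^-4 A.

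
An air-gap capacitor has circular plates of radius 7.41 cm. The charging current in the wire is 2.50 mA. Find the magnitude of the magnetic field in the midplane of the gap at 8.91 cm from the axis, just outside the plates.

By continuity the displacement current in the gap matches the conduction current: I_d = 2.50×10^-3 A.
Outside the plates the loop encloses all of I_d, so B·2πr = μ₀ I_d and B = 5.61×10^-9 T.

5.61×10^-9 T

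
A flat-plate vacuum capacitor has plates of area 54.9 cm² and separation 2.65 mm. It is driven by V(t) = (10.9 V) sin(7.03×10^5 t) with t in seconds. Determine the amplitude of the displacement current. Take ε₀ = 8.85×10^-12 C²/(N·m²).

C = ε₀A/d = (8.85×10^-12)(5.49×10^-3)/(2.65×10^-3) = 1.833×10^-11 F; ω = 7.03×10^5 rad/s.
I_d = C dV/dt, so |I_d|_max = C V₀ ω = (1.833×10^-11)(10.9)(7.03×10^5) = 1.40×10^-4 A.

1.40×10^-4 A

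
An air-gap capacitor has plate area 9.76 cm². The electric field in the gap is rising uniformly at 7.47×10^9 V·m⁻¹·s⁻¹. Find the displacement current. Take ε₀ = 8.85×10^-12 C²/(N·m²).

6.45×10^-5 A

With a uniform field, Φ_E = EA, so I_d = ε₀ A dE/dt = 6.45×10^-5 A.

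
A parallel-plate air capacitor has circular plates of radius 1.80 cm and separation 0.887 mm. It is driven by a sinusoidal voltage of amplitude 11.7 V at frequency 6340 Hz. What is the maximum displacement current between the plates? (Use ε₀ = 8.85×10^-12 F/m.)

4.73×10^-6 A

(dE/dt)_max = V₀ω/d = 5.255×10^8 V/(m·s); ω = 2πf = 3.984×10^4 rad/s.
I_d,max = ε₀ A (dE/dt)_max = (8.85×10^-12)(1.018×10^-3)(5.255×10^8) = 4.73×10^-6 A.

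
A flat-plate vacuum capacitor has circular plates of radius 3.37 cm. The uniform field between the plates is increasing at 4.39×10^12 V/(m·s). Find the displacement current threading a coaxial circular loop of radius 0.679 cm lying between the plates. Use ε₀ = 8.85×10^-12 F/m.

5.63×10^-3 A

I_d = ε₀ dΦ_E/dt = ε₀ πR² (dE/dt) = (8.85×10^-12)(3.568×10^-3)(4.39×10^12) = 0.1386 A through the full plate area.
The field is uniform, so I_d,enc = I_d (r/R)² = (0.1386)(0.679/3.37)² = 5.63×10^-3 A.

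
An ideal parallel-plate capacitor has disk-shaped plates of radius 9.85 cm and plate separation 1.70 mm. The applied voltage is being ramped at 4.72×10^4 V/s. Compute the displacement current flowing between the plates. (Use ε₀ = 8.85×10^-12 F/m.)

7.49×10^-6 A

E = V/d so dE/dt = (dV/dt)/d = 2.776×10^7 V/(m·s), and I_d = ε₀ A dE/dt = (8.85×10^-12)(0.03048)(2.776×10^7) = 7.49×10^-6 A.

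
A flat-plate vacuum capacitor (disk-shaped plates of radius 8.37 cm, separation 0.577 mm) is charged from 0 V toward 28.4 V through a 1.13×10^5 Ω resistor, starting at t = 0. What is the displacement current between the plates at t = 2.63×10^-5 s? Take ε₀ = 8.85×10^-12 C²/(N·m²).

With C = ε₀A/d = (8.85×10^-12)(0.02201)/(5.77×10^-4) = 3.376×10^-10 F, the time constant is τ = RC = 3.815×10^-5 s, so t/τ = 0.6894 and e^(−t/τ) = 0.5019.
I_d = I_cond = (V₀/R) e^(−t/τ) = (2.513×10^-4)(0.5019) = 1.26×10^-4 A.

1.26×10^-4 A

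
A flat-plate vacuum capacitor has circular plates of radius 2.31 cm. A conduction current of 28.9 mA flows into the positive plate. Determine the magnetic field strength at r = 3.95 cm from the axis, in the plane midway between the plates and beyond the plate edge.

By continuity the displacement current in the gap matches the conduction current: I_d = 0.0289 A.
For r ≥ R the full I_d is enclosed: B = μ₀ I_d/(2πr) = (4π×10^-7)(0.0289)/(2π·0.0395) = 1.46×10^-7 T.

1.46×10^-7 T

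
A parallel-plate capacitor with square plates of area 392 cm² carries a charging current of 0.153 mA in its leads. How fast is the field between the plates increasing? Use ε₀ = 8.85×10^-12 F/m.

The displacement current between the plates equals the conduction current, I_d = 0.153 mA.
Since I_d = ε₀ A dE/dt, dE/dt = I_d/(ε₀A) = (1.53×10^-4)/((8.85×10^-12)(0.0392)) = 4.41×10^8 V/(m·s).

4.41×10^8 V/(m·s)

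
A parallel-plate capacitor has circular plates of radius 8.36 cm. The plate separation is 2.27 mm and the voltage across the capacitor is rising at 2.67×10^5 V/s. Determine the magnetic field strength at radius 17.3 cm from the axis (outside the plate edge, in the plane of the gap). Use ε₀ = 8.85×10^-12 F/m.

dE/dt = (dV/dt)/d = 1.176×10^8 V/(m·s); I_d = ε₀(πR²)(dE/dt) = (8.85×10^-12)(0.02196)(1.176×10^8) = 2.286×10^-5 A.
Outside the plates the loop encloses all of I_d, so B·2πr = μ₀ I_d and B = 2.64×10^-11 T.

2.64×10^-11 T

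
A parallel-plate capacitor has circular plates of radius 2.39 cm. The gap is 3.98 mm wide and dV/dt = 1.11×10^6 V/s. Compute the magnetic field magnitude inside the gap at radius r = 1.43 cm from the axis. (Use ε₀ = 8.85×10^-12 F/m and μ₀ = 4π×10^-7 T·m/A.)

I_d = C dV/dt with C = ε₀πR²/d = 3.991×10^-12 F, so I_d = (3.991×10^-12)(1.11×10^6) = 4.430×10^-6 A.
∮B·dl = μ₀ I_d,enc with I_d,enc = I_d r²/R² = 1.586×10^-6 A; so B = μ₀ I_d,enc/(2πr) = 2.22×10^-11 T.

2.22×10^-11 T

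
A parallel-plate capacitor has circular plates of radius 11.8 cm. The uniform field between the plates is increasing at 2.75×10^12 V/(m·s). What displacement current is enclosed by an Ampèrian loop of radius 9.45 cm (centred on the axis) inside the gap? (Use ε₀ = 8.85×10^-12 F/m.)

Total displacement current: I_d = ε₀(πR²)(dE/dt) = (8.85×10^-12)(0.04374)(2.75×10^12) = 1.065 A.
Through an area πr² the displacement current is I_d·(πr²/πR²) = I_d (r/R)² = 0.683 A.

0.683 A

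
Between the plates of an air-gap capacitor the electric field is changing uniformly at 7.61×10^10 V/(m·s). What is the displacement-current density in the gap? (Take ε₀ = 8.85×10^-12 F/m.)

The displacement-current density is ε₀ ∂E/∂t = (8.85×10^-12)(7.61×10^10) = 0.673 A/m².

0.673 A/m²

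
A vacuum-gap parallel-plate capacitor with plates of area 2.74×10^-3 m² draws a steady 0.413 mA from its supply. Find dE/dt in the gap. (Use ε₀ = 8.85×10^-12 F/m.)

1.70×10^10 V/(m·s)

By continuity, I_d in the gap equals the 0.413 mA flowing in the wire.
Then dE/dt = I_d/(ε₀A) = 1.70×10^10 V/(m·s).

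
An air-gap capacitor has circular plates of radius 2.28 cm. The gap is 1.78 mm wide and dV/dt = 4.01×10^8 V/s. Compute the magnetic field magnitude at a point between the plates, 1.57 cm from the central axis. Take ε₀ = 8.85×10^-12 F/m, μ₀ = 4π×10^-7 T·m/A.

1.97×10^-8 T

dE/dt = (dV/dt)/d = 2.253×10^11 V/(m·s); I_d = ε₀(πR²)(dE/dt) = (8.85×10^-12)(1.633×10^-3)(2.253×10^11) = 3.256×10^-3 A.
An Ampèrian loop of radius r encloses a fraction (r/R)² of I_d. Then B·2πr = μ₀ I_d (r/R)², giving B = μ₀ I_d r/(2πR²) = 1.97×10^-8 T.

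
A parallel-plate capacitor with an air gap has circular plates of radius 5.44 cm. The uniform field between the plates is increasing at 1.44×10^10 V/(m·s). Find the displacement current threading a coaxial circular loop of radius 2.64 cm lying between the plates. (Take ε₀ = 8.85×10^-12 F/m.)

2.79×10^-4 A

Total displacement current: I_d = ε₀(πR²)(dE/dt) = (8.85×10^-12)(9.297×10^-3)(1.44×10^10) = 1.185×10^-3 A.
Through an area πr² the displacement current is I_d·(πr²/πR²) = I_d (r/R)² = 2.79×10^-4 A.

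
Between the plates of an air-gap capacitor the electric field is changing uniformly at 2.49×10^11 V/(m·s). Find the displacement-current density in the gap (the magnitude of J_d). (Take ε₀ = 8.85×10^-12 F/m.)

2.20 A/m²

J_d = ε₀ dE/dt = (8.85×10^-12)(2.49×10^11) = 2.20 A/m².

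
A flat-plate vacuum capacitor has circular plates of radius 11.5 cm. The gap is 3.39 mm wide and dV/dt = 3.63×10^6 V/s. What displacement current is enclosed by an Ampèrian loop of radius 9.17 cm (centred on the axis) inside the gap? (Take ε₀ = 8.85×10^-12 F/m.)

With E = V/d, dE/dt = 1.071×10^9 V/(m·s) and πR² = 0.04155 m², giving I_d = ε₀ πR² dE/dt = 3.938×10^-4 A.
Since J_d is uniform, the enclosed fraction is (r/R)² = 0.6358, giving I_d,enc = 2.50×10^-4 A.

2.50×10^-4 A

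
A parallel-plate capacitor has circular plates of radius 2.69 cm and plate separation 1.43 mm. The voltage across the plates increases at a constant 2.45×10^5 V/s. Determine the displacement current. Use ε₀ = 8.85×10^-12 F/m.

3.45×10^-6 A

The field between the plates is E = V/d, so dE/dt = (2.45×10^5)/(1.43×10^-3 m) = 1.713×10^8 V/(m·s).
I_d = ε₀ A (dE/dt) = (8.85×10^-12)(2.273×10^-3)(1.713×10^8) = 3.45×10^-6 A.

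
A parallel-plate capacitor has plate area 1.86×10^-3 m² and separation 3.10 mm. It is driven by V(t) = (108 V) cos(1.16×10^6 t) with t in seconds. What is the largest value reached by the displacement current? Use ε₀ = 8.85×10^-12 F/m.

C = ε₀A/d = (8.85×10^-12)(1.86×10^-3)/(3.10×10^-3) = 5.310×10^-12 F; ω = 1.16×10^6 rad/s.
I_d = C dV/dt, so |I_d|_max = C V₀ ω = (5.310×10^-12)(108)(1.16×10^6) = 6.65×10^-4 A.

6.65×10^-4 A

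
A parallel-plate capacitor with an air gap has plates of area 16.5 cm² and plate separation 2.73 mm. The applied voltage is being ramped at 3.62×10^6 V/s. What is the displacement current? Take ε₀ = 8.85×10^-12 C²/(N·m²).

1.94×10^-5 A

C = ε₀A/d = (8.85×10^-12)(1.65×10^-3)/(2.73×10^-3) = 5.349×10^-12 F.
I_d = C dV/dt = (5.349×10^-12)(3.62×10^6) = 1.94×10^-5 A.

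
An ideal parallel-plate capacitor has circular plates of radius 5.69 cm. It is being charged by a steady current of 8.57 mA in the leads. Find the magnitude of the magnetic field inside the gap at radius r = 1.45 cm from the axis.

7.68×10^-9 T

Between the plates the displacement current equals the wire current: I_d = 8.57 mA = 8.57×10^-3 A.
For r < R the Ampère–Maxwell law gives B(2πr) = μ₀ I_d (r²/R²), so B = μ₀ I_d r/(2πR²) = (4π×10^-7)(8.57×10^-3)(0.0145)/(2π·0.0569²) = 7.68×10^-9 T.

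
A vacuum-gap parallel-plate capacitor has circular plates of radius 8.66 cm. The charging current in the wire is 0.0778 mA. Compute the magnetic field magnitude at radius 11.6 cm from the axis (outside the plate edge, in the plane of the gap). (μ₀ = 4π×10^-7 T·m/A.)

1.34×10^-10 T

Between the plates the displacement current equals the wire current: I_d = 0.0778 mA = 7.78×10^-5 A.
With r > R the enclosed displacement current is the full I_d; B = μ₀ I_d / (2πr) = 1.34×10^-10 T.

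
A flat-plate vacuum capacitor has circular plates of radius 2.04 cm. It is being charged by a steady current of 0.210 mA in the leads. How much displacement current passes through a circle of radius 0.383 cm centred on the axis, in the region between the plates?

7.40×10^-6 A

By continuity the displacement current in the gap matches the conduction current: I_d = 2.10×10^-4 A.
Since J_d is uniform, the enclosed fraction is (r/R)² = 0.03525, giving I_d,enc = 7.40×10^-6 A.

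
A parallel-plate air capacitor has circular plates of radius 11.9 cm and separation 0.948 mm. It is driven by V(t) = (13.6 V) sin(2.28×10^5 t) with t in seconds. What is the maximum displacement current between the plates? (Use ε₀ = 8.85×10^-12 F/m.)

The displacement current equals the conduction current C dV/dt, which peaks at C V₀ ω.
With C = ε₀A/d = (8.85×10^-12)(0.04449)/(9.48×10^-4) = 4.153×10^-10 F and ω = 2.28×10^5 rad/s, I_d,max = (4.153×10^-10)(13.6)(2.28×10^5) = 1.29×10^-3 A.

1.29×10^-3 A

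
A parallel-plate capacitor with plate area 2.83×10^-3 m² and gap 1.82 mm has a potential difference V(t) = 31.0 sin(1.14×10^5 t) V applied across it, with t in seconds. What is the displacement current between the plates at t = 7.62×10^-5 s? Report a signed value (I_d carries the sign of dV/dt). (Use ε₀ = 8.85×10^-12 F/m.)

-3.60×10^-5 A

C = ε₀A/d = (8.85×10^-12)(2.83×10^-3)/(1.82×10^-3) = 1.376×10^-11 F. dV/dt = V₀ω·cos(ωt); at ωt = 8.6868 rad this factor is -0.7398.
I_d = C dV/dt = (1.376×10^-11)(31.0)(1.14×10^5)(-0.7398) = -3.60×10^-5 A.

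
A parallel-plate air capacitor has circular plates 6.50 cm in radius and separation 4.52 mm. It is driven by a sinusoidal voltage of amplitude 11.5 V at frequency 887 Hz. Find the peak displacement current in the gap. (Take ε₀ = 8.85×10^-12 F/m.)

C = ε₀A/d = (8.85×10^-12)(0.01327)/(4.52×10^-3) = 2.598×10^-11 F; ω = 2πf = 5573 rad/s.
I_d = C dV/dt, so |I_d|_max = C V₀ ω = (2.598×10^-11)(11.5)(5573) = 1.67×10^-6 A.

1.67×10^-6 A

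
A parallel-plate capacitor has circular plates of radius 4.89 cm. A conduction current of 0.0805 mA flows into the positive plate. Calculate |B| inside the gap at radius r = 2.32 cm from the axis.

No conduction current crosses the gap, so I_d there equals the 8.05×10^-5 A in the leads.
An Ampèrian loop of radius r encloses a fraction (r/R)² of I_d. Then B·2πr = μ₀ I_d (r/R)², giving B = μ₀ I_d r/(2πR²) = 1.56×10^-10 T.

1.56×10^-10 T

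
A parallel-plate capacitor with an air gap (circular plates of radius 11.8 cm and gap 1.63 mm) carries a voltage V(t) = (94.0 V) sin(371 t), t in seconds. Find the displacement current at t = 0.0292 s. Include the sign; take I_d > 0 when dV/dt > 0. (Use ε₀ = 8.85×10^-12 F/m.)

-1.34×10^-6 A

dV/dt = (94.0)(371)·cos(10.8332) = -5638 V/s.
I_d = C dV/dt with C = ε₀A/d = (8.85×10^-12)(0.04374)/(1.63×10^-3) = 2.375×10^-10 F, so I_d = (2.375×10^-10)(-5638) = -1.34×10^-6 A.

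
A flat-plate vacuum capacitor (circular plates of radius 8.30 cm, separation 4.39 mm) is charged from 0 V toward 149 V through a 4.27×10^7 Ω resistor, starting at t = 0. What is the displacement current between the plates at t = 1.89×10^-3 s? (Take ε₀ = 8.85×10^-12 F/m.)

1.27×10^-6 A

C = ε₀A/d = (8.85×10^-12)(0.02164)/(4.39×10^-3) = 4.363×10^-11 F and τ = RC = 1.863×10^-3 s. I_d in the gap equals the RC charging current.
I_d(t) = (V₀/R) e^(−t/τ) = 3.489×10^-6 · e^(−1.014) = 1.27×10^-6 A.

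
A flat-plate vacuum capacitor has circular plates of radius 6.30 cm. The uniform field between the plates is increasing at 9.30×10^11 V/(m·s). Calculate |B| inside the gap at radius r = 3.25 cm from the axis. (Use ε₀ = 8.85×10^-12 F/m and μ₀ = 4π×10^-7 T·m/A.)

1.68×10^-7 T

Total displacement current: I_d = ε₀(πR²)(dE/dt) = (8.85×10^-12)(0.01247)(9.30×10^11) = 0.1026 A.
For r < R the Ampère–Maxwell law gives B(2πr) = μ₀ I_d (r²/R²), so B = μ₀ I_d r/(2πR²) = (4π×10^-7)(0.1026)(0.0325)/(2π·0.0630²) = 1.68×10^-7 T.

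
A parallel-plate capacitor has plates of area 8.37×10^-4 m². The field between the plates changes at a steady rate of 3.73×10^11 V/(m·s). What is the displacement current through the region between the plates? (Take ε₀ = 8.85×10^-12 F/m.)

2.76×10^-3 A

The displacement current is ε₀ times dΦ_E/dt = ε₀ A dE/dt = (8.85×10^-12)(8.37×10^-4)(3.73×10^11) = 2.76×10^-3 A.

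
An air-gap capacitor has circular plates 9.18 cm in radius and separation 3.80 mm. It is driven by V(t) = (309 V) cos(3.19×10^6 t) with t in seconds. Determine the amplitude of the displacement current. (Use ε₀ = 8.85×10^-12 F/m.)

0.0608 A

The displacement current equals the conduction current C dV/dt, which peaks at C V₀ ω.
With C = ε₀A/d = (8.85×10^-12)(0.02647)/(3.80×10^-3) = 6.165×10^-11 F and ω = 3.19×10^6 rad/s, I_d,max = (6.165×10^-11)(309)(3.19×10^6) = 0.0608 A.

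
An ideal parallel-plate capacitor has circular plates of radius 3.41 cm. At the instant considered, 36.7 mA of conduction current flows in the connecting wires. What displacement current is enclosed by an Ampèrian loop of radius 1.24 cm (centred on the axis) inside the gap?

By continuity the displacement current in the gap matches the conduction current: I_d = 0.0367 A.
Through an area πr² the displacement current is I_d·(πr²/πR²) = I_d (r/R)² = 4.85×10^-3 A.

4.85×10^-3 A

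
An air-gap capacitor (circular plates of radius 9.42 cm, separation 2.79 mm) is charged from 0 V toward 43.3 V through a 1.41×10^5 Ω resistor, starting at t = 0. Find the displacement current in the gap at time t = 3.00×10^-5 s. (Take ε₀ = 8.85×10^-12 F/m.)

2.77×10^-5 A

With C = ε₀A/d = (8.85×10^-12)(0.02788)/(2.79×10^-3) = 8.844×10^-11 F, the time constant is τ = RC = 1.247×10^-5 s, so t/τ = 2.406 and e^(−t/τ) = 0.09018.
I_d = I_cond = (V₀/R) e^(−t/τ) = (3.071×10^-4)(0.09018) = 2.77×10^-5 A.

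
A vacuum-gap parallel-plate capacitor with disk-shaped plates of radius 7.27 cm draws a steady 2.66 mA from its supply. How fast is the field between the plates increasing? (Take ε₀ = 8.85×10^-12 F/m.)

The displacement current between the plates equals the conduction current, I_d = 2.66 mA.
Since I_d = ε₀ A dE/dt, dE/dt = I_d/(ε₀A) = (2.66×10^-3)/((8.85×10^-12)(0.01660)) = 1.81×10^10 V/(m·s).

1.81×10^10 V/(m·s)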